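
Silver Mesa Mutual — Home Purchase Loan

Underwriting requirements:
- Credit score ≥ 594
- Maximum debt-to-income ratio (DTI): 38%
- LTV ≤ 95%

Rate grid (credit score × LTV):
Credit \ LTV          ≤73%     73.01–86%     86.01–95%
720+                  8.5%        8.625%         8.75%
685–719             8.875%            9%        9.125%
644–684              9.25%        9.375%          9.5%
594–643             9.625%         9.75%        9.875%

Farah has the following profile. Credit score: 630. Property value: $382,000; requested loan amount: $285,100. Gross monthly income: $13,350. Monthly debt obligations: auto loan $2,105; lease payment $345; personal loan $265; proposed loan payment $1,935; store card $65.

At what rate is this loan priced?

Credit score 630 ≥ 594; Total monthly debts = (2,105 + 345 + 265 + 1,935 + 65) = 4,715. DTI = 4,715/13,350 = 35.3% ≤ 38%
LTV: 285,100 ÷ 382,000 = 74.6%, within 95% cap
Score 630 is in the 594–643 band; LTV 74.6% is in the 73.01–86% band → 9.75%.

9.75%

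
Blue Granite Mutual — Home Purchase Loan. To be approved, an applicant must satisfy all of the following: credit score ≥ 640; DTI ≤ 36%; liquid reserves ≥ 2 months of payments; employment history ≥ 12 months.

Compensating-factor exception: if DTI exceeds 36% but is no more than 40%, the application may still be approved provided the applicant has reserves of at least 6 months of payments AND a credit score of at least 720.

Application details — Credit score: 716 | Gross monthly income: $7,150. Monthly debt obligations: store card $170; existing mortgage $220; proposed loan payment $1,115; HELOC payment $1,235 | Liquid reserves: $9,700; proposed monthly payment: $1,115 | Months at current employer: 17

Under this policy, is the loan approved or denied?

Credit score 716 ≥ 640 (meets base)
Total debts = (170 + 220 + 1,115 + 1,235) = 2,740. DTI = 2,740/7,150 = 38.3% > 36% — standard DTI limit exceeded.
Reserves = 9,700/1,115 = 8.7 months ≥ 2
Employment 17 ≥ 12 months
DTI 38.3% is within the 36%–40% exception band; checking compensating factors.
Reserves 8.7 ≥ 6 months; credit score 716 < 720.
Compensating-factor requirement not fully met.

Denied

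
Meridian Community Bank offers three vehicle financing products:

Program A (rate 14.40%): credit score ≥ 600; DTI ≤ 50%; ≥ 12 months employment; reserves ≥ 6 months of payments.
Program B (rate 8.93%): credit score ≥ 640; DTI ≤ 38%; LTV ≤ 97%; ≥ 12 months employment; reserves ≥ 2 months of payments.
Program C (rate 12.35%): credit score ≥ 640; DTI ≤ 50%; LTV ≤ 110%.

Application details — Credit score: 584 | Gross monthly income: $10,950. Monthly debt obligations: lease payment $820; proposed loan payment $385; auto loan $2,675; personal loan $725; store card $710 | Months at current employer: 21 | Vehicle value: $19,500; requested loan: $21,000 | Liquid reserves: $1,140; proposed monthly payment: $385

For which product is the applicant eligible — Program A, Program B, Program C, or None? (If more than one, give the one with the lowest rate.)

None

Total debts = (820 + 385 + 2,675 + 725 + 710) = 5,315; DTI = 5,315/10,950 = 48.5%.
LTV = 21,000/19,500 = 107.7%.
Reserves = 1,140/385 = 3.0 months.
Program A: score 584 < 600; DTI 48.5% ≤ 50%; employment 21 ≥ 12 mo; reserves 3.0 < 6 mo → does not qualify.
Program B: score 584 < 640; DTI 48.5% > 38%; LTV 107.7% > 97%; employment 21 ≥ 12 mo; reserves 3.0 ≥ 2 mo → does not qualify.
Program C: score 584 < 640; DTI 48.5% ≤ 50%; LTV 107.7% ≤ 110% → does not qualify.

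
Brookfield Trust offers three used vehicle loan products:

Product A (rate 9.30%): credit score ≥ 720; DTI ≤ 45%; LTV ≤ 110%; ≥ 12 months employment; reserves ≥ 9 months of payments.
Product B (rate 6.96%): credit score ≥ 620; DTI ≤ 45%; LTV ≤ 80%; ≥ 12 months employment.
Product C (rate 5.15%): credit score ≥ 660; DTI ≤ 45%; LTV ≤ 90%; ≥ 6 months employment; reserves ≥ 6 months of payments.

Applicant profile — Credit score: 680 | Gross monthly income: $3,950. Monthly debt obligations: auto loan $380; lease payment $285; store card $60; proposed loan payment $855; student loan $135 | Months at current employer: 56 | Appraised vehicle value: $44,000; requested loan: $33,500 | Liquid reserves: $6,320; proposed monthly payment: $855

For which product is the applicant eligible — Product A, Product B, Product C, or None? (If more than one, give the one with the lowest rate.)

Product C

Total debts = (380 + 285 + 60 + 855 + 135) = 1,715; DTI = 1,715/3,950 = 43.4%.
LTV = 33,500/44,000 = 76.1%.
Reserves = 6,320/855 = 7.4 months.
Product A: score 680 < 720; DTI 43.4% ≤ 45%; LTV 76.1% ≤ 110%; employment 56 ≥ 12 mo; reserves 7.4 < 9 mo → does not qualify.
Product B: score 680 ≥ 620; DTI 43.4% ≤ 45%; LTV 76.1% ≤ 80%; employment 56 ≥ 12 mo → qualifies.
Product C: score 680 ≥ 660; DTI 43.4% ≤ 45%; LTV 76.1% ≤ 90%; employment 56 ≥ 6 mo; reserves 7.4 ≥ 6 mo → qualifies.
Qualifying: Product B, Product C. Lowest rate is 5.15% → Product C.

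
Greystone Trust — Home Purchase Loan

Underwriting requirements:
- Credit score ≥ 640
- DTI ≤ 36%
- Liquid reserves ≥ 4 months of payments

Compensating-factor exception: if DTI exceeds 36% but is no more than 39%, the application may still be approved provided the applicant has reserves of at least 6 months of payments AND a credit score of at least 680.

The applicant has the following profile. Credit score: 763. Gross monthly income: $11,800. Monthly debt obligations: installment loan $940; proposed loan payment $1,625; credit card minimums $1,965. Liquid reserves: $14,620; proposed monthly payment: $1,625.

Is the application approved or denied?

Approved

Credit score 763 ≥ 640 (meets base)
Total debts = (940 + 1,625 + 1,965) = 4,530. DTI: 4,530 ÷ 11,800 = 38.4%, over the 36% base limit.
Reserves = 14,620/1,625 = 9.0 months ≥ 4
38.4% falls in the override range (36%–39%), so the compensating-factor test applies.
Reserves 9.0 ≥ 6 months; credit score 763 ≥ 680.
Both compensating conditions met → exception applies.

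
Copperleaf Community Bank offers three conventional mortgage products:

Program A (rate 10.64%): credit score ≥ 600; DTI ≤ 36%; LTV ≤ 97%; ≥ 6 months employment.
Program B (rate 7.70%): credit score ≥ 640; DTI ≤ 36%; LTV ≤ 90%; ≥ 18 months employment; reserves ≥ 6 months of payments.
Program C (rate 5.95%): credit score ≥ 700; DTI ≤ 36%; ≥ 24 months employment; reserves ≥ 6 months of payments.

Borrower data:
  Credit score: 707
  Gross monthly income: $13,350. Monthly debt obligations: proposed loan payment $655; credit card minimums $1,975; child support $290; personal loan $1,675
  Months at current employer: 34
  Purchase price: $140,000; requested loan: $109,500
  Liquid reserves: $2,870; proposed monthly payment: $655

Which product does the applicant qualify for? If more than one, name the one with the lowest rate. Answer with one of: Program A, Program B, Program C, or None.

Program A

Total debts = (655 + 1,975 + 290 + 1,675) = 4,595; DTI = 4,595/13,350 = 34.4%.
LTV = 109,500/140,000 = 78.2%.
Reserves = 2,870/655 = 4.4 months.
Program A: score 707 ≥ 600; DTI 34.4% ≤ 36%; LTV 78.2% ≤ 97%; employment 34 ≥ 6 mo → qualifies.
Program B: score 707 ≥ 640; DTI 34.4% ≤ 36%; LTV 78.2% ≤ 90%; employment 34 ≥ 18 mo; reserves 4.4 < 6 mo → does not qualify.
Program C: score 707 ≥ 700; DTI 34.4% ≤ 36%; employment 34 ≥ 24 mo; reserves 4.4 < 6 mo → does not qualify.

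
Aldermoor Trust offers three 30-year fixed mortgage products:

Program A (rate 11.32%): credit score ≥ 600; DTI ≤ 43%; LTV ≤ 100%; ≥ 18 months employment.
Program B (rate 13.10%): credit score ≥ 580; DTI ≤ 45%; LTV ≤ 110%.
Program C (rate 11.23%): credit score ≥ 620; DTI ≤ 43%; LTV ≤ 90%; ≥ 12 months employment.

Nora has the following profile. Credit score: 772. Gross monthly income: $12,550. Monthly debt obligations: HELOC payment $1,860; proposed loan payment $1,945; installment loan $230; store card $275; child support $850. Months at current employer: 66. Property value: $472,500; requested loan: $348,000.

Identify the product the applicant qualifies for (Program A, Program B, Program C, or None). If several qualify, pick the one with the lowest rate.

Program C

Total debts = (1,860 + 1,945 + 230 + 275 + 850) = 5,160; DTI = 5,160/12,550 = 41.1%.
LTV = 348,000/472,500 = 73.7%.
Program A: score 772 ≥ 600; DTI 41.1% ≤ 43%; LTV 73.7% ≤ 100%; employment 66 ≥ 18 mo → qualifies.
Program B: score 772 ≥ 580; DTI 41.1% ≤ 45%; LTV 73.7% ≤ 110% → qualifies.
Program C: score 772 ≥ 620; DTI 41.1% ≤ 43%; LTV 73.7% ≤ 90%; employment 66 ≥ 12 mo → qualifies.
Qualifying: Program A, Program B, Program C. Lowest rate is 11.23% → Program C.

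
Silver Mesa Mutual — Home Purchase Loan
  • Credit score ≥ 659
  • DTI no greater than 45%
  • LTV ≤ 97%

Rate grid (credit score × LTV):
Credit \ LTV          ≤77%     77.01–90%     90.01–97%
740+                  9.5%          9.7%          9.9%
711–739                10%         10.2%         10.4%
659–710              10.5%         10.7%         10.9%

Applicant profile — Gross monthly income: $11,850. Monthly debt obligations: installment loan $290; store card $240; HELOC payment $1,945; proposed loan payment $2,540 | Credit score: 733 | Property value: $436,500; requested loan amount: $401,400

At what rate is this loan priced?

Credit score 733 ≥ 659; Total monthly debts = (290 + 240 + 1,945 + 2,540) = 5,015. DTI: 5,015 ÷ 11,850 = 42.3%, within the 45% cap
LTV: 401,400 ÷ 436,500 = 92%, within 97% cap
Score 733 is in the 711–739 band; LTV 92% is in the 90.01–97% band → 10.4%.

10.4%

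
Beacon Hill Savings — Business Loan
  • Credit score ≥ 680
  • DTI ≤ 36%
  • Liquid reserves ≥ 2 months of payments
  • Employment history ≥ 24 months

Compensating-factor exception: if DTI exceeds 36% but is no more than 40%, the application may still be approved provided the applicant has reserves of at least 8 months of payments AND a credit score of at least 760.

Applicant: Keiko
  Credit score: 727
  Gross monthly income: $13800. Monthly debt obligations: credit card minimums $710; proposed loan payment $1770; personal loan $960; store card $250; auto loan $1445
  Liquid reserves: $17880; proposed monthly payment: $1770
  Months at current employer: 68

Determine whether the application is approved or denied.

Denied

Credit score 727 ≥ 680 (meets base)
Total debts = (710 + 1,770 + 960 + 250 + 1,445) = 5,135. DTI = 5,135/13,800 = 37.2% > 36% — standard DTI limit exceeded.
Reserves: 17,880 ÷ 1,770 = 10.1 months (meets 2-month minimum)
Employment 68 ≥ 24 months
DTI 37.2% is within the 36%–40% exception band; checking compensating factors.
Override check — reserves: 10.1 mo (ok); score: 727 (below 760).
Compensating-factor requirement not fully met.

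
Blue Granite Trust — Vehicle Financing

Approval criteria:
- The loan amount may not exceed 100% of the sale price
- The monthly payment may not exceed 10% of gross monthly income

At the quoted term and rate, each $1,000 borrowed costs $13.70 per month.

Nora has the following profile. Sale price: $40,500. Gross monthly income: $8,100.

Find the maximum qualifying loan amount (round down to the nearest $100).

$40,500

Payment cap: 10% × $8,100 = $810/month.
At $13.70 per $1,000, that supports 810/13.70 × 1,000 ≈ $59,124 → $59,100.
LTV cap: 100% × $40,500 = $40,500 → $40,500.
Binding constraint: loan-to-value.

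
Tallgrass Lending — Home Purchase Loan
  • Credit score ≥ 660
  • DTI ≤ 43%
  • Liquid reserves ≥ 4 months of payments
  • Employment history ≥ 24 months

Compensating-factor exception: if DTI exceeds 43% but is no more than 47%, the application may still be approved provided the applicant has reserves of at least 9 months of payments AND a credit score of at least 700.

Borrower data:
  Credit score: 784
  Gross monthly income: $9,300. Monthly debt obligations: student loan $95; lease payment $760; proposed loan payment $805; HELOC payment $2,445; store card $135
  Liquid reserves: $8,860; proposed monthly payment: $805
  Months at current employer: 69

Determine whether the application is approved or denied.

Credit score 784 ≥ 660 (meets base)
Total debts = (95 + 760 + 805 + 2,445 + 135) = 4,240. DTI: 4,240 ÷ 9,300 = 45.6%, over the 43% base limit.
Reserves: 8,860 ÷ 805 = 11.0 months (meets 4-month minimum)
Employment 69 ≥ 24 months
45.6% falls in the override range (43%–47%), so the compensating-factor test applies.
Override check — reserves: 11.0 mo (ok); score: 784 (ok).
Both compensating conditions met → exception applies.

Approved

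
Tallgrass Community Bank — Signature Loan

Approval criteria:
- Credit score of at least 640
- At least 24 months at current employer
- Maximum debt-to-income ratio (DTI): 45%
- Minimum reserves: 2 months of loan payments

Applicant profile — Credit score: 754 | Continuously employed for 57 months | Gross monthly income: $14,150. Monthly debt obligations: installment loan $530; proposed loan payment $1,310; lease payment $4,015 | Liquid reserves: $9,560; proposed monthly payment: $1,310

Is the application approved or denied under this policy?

Approved

Credit score 754 ≥ 640 (meets)
Employment 57 ≥ 24 months
Total monthly debts = (530 + 1,310 + 4,015) = 5,855. Debt-to-income = 5,855/14,150 = 41.4% — meets 45% limit
Reserves: 9,560 ÷ 1,310 = 7.3 months (meets 2-month minimum)
All criteria satisfied.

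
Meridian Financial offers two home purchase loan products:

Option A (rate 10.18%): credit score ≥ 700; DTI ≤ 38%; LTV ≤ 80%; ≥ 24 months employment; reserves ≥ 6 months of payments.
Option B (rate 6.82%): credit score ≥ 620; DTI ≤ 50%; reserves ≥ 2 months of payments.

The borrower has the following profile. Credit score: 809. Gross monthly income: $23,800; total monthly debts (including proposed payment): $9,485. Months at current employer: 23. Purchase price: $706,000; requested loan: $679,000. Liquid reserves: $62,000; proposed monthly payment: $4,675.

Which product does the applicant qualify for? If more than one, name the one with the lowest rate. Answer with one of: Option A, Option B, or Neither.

Option B

DTI = 9,485/23,800 = 39.9%.
LTV = 679,000/706,000 = 96.2%.
Reserves = 62,000/4,675 = 13.3 months.
Option A: score 809 ≥ 700; DTI 39.9% > 38%; LTV 96.2% > 80%; employment 23 < 24 mo; reserves 13.3 ≥ 6 mo → does not qualify.
Option B: score 809 ≥ 620; DTI 39.9% ≤ 50%; reserves 13.3 ≥ 2 mo → qualifies.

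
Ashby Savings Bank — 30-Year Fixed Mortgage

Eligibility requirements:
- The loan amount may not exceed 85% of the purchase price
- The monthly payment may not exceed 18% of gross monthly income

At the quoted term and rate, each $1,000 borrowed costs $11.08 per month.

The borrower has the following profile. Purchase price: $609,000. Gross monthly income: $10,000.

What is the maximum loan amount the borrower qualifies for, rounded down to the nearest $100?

Payment cap: 18% × $10,000 = $1,800/month.
At $11.08 per $1,000, that supports 1,800/11.08 × 1,000 ≈ $162,454 → $162,400.
LTV cap: 85% × $609,000 = $517,650 → $517,600.
Binding constraint: payment-to-income.

$162,400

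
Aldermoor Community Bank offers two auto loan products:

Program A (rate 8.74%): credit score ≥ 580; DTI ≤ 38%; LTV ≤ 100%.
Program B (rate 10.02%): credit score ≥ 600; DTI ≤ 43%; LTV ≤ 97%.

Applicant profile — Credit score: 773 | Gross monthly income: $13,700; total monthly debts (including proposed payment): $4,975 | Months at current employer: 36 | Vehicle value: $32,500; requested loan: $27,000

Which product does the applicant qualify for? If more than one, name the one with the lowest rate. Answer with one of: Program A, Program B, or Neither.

DTI = 4,975/13,700 = 36.3%.
LTV = 27,000/32,500 = 83.1%.
Program A: score 773 ≥ 580; DTI 36.3% ≤ 38%; LTV 83.1% ≤ 100% → qualifies.
Program B: score 773 ≥ 600; DTI 36.3% ≤ 43%; LTV 83.1% ≤ 97% → qualifies.
Qualifying: Program A, Program B. Lowest rate is 8.74% → Program A.

Program A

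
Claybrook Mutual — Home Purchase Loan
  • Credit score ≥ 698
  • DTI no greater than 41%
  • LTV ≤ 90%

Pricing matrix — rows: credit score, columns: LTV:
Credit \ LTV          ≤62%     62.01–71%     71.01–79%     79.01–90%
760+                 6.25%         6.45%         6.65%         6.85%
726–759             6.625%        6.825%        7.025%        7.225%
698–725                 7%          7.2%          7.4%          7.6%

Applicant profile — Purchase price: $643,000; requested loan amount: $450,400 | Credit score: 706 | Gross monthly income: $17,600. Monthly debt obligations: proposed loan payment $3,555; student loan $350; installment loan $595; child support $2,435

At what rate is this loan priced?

Credit score 706 ≥ 698; Total monthly debts = (3,555 + 350 + 595 + 2,435) = 6,935. DTI: 6,935 ÷ 17,600 = 39.4%, within the 41% cap
LTV: 450,400 ÷ 643,000 = 70%, within 90% cap
Row: 706 falls in 698–725. Column: 70% falls in 62.01–71%. Rate = 7.2%.

7.2%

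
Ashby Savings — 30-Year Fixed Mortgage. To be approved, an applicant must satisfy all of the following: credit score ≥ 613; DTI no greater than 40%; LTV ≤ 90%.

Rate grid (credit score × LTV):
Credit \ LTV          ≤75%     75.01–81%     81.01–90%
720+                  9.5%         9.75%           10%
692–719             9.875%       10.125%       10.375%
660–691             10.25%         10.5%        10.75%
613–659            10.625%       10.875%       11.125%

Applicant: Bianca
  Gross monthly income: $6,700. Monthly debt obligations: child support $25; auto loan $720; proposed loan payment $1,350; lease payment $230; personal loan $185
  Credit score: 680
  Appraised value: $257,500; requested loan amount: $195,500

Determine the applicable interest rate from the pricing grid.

10.5%

Credit score 680 ≥ 613; Total monthly debts = (25 + 720 + 1,350 + 230 + 185) = 2,510. DTI: 2,510 ÷ 6,700 = 37.5%, within the 40% cap
Loan-to-value = 195,500/257,500 = 75.9% — pass (90% max)
Credit 680 → row 660–691; LTV 75.9% → column 75.01–81%. Grid cell → 10.5%.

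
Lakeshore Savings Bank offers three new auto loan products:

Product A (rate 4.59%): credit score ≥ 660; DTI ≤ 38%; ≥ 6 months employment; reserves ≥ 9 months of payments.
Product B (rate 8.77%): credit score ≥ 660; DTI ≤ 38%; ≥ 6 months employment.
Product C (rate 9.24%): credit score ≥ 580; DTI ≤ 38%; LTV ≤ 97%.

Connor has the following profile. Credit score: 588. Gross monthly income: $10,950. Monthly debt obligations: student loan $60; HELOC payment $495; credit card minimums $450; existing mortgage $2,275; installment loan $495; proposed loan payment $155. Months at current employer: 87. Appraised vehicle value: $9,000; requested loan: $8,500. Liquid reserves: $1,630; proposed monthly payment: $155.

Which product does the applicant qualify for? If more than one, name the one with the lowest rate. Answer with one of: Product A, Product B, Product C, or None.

Total debts = (60 + 495 + 450 + 2,275 + 495 + 155) = 3,930; DTI = 3,930/10,950 = 35.9%.
LTV = 8,500/9,000 = 94.4%.
Reserves = 1,630/155 = 10.5 months.
Product A: score 588 < 660; DTI 35.9% ≤ 38%; employment 87 ≥ 6 mo; reserves 10.5 ≥ 9 mo → does not qualify.
Product B: score 588 < 660; DTI 35.9% ≤ 38%; employment 87 ≥ 6 mo → does not qualify.
Product C: score 588 ≥ 580; DTI 35.9% ≤ 38%; LTV 94.4% ≤ 97% → qualifies.

Product C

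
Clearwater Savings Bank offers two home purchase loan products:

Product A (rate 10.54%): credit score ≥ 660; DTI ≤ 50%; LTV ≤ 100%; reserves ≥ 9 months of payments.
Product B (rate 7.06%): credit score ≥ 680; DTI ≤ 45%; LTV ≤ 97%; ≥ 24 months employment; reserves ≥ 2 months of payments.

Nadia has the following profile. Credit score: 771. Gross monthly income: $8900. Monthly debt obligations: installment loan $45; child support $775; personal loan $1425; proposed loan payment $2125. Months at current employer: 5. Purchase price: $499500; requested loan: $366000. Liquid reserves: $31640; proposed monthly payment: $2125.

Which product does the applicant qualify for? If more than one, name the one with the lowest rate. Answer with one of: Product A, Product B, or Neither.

Total debts = (45 + 775 + 1,425 + 2,125) = 4,370; DTI = 4,370/8,900 = 49.1%.
LTV = 366,000/499,500 = 73.3%.
Reserves = 31,640/2,125 = 14.9 months.
Product A: score 771 ≥ 660; DTI 49.1% ≤ 50%; LTV 73.3% ≤ 100%; reserves 14.9 ≥ 9 mo → qualifies.
Product B: score 771 ≥ 680; DTI 49.1% > 45%; LTV 73.3% ≤ 97%; employment 5 < 24 mo; reserves 14.9 ≥ 2 mo → does not qualify.

Product A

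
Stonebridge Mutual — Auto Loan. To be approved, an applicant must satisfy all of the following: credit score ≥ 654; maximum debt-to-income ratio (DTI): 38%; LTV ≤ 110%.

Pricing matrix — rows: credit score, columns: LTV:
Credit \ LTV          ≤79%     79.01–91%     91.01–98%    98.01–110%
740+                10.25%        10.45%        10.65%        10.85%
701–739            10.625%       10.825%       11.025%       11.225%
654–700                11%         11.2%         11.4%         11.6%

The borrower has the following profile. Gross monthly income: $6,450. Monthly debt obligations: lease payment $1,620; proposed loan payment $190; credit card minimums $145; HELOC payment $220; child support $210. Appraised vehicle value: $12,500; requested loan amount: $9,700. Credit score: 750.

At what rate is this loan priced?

10.25%

Credit score 750 ≥ 654; Total monthly debts = (1,620 + 190 + 145 + 220 + 210) = 2,385. DTI: 2,385 ÷ 6,450 = 37%, within the 38% cap
LTV: 9,700 ÷ 12,500 = 77.6%, within 110% cap
Score 750 is in the 740+ band; LTV 77.6% is in the ≤79% band → 10.25%.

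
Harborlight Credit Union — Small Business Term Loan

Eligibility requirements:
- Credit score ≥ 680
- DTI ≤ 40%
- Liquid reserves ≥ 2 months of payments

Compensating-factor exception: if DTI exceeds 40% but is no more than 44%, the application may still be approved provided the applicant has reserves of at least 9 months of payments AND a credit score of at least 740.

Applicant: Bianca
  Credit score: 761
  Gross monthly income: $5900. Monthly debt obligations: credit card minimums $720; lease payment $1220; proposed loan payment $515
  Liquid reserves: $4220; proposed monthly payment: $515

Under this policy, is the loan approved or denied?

Denied

Credit score 761 ≥ 680 (meets base)
Total debts = (720 + 1,220 + 515) = 2,455. DTI: 2,455 ÷ 5,900 = 41.6%, over the 40% base limit.
Reserves = 4,220/515 = 8.2 months ≥ 2
DTI 41.6% is within the 40%–44% exception band; checking compensating factors.
Override check — reserves: 8.2 mo (short of 9); score: 761 (ok).
Compensating-factor requirement not fully met.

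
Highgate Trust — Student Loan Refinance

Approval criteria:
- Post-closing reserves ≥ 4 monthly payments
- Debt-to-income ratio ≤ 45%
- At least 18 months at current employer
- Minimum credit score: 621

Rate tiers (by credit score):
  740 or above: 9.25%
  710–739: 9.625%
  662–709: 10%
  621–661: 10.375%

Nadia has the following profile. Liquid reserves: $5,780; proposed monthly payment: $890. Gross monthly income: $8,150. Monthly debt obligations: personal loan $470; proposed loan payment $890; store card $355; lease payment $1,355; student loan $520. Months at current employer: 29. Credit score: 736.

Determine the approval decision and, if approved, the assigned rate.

Credit score 736 ≥ 621 (meets minimum)
Total monthly debts = (470 + 890 + 355 + 1,355 + 520) = 3,590. Debt-to-income = 3,590/8,150 = 44% — meets 45% limit
Liquid reserves cover 5,780/890 = 6.5 months — ≥ 4 required
Employment 29 ≥ 18 months
All requirements met. Score 736 falls in the 710–739 tier → 9.625%.

Approved at 9.625%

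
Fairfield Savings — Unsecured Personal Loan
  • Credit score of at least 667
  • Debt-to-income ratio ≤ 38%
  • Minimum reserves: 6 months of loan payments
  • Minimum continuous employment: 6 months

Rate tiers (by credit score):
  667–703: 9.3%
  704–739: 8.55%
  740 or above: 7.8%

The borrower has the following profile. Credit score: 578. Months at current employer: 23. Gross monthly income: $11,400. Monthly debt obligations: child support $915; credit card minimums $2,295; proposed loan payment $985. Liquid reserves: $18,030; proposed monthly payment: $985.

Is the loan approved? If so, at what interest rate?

Credit score 578 < 667 (below minimum)
Total monthly debts = (915 + 2,295 + 985) = 4,195. DTI = 4,195/11,400 = 36.8% ≤ 38%
Employment 23 ≥ 6 months
Reserves = 18,030/985 = 18.3 months ≥ 6
Not all requirements met → denied.

Denied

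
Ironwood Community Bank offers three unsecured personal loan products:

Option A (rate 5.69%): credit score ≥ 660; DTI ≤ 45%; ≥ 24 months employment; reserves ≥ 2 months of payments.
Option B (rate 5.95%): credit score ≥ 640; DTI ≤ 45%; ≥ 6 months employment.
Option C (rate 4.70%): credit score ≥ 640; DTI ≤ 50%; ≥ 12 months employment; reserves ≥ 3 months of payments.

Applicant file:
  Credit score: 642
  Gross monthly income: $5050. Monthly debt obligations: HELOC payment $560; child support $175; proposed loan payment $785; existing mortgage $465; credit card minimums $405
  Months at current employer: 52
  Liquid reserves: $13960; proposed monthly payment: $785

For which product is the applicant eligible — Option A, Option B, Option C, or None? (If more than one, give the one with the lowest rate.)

Total debts = (560 + 175 + 785 + 465 + 405) = 2,390; DTI = 2,390/5,050 = 47.3%.
Reserves = 13,960/785 = 17.8 months.
Option A: score 642 < 660; DTI 47.3% > 45%; employment 52 ≥ 24 mo; reserves 17.8 ≥ 2 mo → does not qualify.
Option B: score 642 ≥ 640; DTI 47.3% > 45%; employment 52 ≥ 6 mo → does not qualify.
Option C: score 642 ≥ 640; DTI 47.3% ≤ 50%; employment 52 ≥ 12 mo; reserves 17.8 ≥ 3 mo → qualifies.

Option C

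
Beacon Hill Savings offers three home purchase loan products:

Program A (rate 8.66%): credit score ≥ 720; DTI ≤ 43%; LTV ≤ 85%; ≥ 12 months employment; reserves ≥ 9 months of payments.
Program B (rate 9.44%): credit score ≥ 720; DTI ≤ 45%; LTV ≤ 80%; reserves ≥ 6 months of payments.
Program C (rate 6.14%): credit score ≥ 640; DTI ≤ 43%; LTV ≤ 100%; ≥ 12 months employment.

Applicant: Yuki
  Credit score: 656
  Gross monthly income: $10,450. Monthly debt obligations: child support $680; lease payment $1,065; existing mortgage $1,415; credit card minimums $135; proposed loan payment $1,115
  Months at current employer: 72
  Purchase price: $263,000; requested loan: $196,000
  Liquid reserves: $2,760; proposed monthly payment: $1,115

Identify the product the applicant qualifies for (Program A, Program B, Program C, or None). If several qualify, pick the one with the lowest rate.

Program C

Total debts = (680 + 1,065 + 1,415 + 135 + 1,115) = 4,410; DTI = 4,410/10,450 = 42.2%.
LTV = 196,000/263,000 = 74.5%.
Reserves = 2,760/1,115 = 2.5 months.
Program A: score 656 < 720; DTI 42.2% ≤ 43%; LTV 74.5% ≤ 85%; employment 72 ≥ 12 mo; reserves 2.5 < 9 mo → does not qualify.
Program B: score 656 < 720; DTI 42.2% ≤ 45%; LTV 74.5% ≤ 80%; reserves 2.5 < 6 mo → does not qualify.
Program C: score 656 ≥ 640; DTI 42.2% ≤ 43%; LTV 74.5% ≤ 100%; employment 72 ≥ 12 mo → qualifies.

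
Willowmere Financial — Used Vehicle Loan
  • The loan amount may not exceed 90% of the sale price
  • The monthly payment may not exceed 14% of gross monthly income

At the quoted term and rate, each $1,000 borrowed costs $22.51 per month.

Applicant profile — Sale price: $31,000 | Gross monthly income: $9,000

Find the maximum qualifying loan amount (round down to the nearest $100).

Payment cap: 14% × $9,000 = $1,260/month.
At $22.51 per $1,000, that supports 1,260/22.51 × 1,000 ≈ $55,975 → $55,900.
LTV cap: 90% × $31,000 = $27,900 → $27,900.
Binding constraint: loan-to-value.

$27,900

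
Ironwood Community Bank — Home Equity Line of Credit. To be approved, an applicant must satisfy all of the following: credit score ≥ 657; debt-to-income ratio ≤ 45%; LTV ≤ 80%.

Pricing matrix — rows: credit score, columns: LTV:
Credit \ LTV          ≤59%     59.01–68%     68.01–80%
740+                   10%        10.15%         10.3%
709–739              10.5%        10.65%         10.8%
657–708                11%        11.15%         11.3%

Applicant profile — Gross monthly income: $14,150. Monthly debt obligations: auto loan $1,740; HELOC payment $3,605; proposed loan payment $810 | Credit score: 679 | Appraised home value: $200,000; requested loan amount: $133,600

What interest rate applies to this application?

11.15%

Credit score 679 ≥ 657; Total monthly debts = (1,740 + 3,605 + 810) = 6,155. DTI: 6,155 ÷ 14,150 = 43.5%, within the 45% cap
LTV = 133,600/200,000 = 66.8% ≤ 80%
Score 679 is in the 657–708 band; LTV 66.8% is in the 59.01–68% band → 11.15%.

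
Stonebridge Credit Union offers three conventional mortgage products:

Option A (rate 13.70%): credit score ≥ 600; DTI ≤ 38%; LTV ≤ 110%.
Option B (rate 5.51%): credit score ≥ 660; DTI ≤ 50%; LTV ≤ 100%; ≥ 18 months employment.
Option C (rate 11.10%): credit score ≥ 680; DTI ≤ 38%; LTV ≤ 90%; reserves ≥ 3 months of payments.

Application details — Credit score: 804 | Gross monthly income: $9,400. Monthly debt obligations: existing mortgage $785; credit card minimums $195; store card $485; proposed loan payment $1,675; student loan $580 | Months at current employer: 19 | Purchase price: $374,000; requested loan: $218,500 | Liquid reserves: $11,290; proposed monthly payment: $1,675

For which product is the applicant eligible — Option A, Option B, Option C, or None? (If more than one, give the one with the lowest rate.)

Option B

Total debts = (785 + 195 + 485 + 1,675 + 580) = 3,720; DTI = 3,720/9,400 = 39.6%.
LTV = 218,500/374,000 = 58.4%.
Reserves = 11,290/1,675 = 6.7 months.
Option A: score 804 ≥ 600; DTI 39.6% > 38%; LTV 58.4% ≤ 110% → does not qualify.
Option B: score 804 ≥ 660; DTI 39.6% ≤ 50%; LTV 58.4% ≤ 100%; employment 19 ≥ 18 mo → qualifies.
Option C: score 804 ≥ 680; DTI 39.6% > 38%; LTV 58.4% ≤ 90%; reserves 6.7 ≥ 3 mo → does not qualify.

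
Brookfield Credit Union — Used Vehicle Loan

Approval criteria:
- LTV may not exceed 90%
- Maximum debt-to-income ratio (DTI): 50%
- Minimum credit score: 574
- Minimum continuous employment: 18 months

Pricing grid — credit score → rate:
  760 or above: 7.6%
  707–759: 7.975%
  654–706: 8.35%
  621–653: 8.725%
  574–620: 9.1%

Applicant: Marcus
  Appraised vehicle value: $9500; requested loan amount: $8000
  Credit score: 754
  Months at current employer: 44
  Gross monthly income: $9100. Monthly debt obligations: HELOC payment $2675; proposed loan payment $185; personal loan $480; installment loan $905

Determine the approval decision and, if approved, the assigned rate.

Credit score 754 ≥ 574 (meets minimum)
Employment 44 ≥ 18 months
Total monthly debts = (2,675 + 185 + 480 + 905) = 4,245. DTI = 4,245/9,100 = 46.6% ≤ 50%
LTV: 8,000 ÷ 9,500 = 84.2%, within 90% cap
All requirements met. Score 754 falls in the 707–759 tier → 7.975%.

Approved at 7.975%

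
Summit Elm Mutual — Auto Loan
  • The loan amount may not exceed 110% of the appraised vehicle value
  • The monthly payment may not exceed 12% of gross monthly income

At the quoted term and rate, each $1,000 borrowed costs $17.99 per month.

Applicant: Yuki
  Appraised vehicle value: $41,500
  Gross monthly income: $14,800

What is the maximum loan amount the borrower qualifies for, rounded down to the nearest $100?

Payment cap: 12% × $14,800 = $1,776/month.
At $17.99 per $1,000, that supports 1,776/17.99 × 1,000 ≈ $98,721 → $98,700.
LTV cap: 110% × $41,500 = $45,650 → $45,600.
Binding constraint: loan-to-value.

$45,600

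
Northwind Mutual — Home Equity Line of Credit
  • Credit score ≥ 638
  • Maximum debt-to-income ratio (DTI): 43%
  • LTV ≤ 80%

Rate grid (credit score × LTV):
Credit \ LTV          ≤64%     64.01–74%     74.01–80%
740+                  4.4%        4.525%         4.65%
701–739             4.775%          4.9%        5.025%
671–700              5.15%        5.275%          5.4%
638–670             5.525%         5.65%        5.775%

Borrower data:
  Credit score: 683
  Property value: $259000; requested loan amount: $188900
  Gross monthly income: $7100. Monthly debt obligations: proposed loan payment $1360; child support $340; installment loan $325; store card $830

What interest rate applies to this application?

Credit score 683 ≥ 638; Total monthly debts = (1,360 + 340 + 325 + 830) = 2,855. Debt-to-income = 2,855/7,100 = 40.2% — meets 43% limit
LTV: 188,900 ÷ 259,000 = 72.9%, within 80% cap
Row: 683 falls in 671–700. Column: 72.9% falls in 64.01–74%. Rate = 5.275%.

5.275%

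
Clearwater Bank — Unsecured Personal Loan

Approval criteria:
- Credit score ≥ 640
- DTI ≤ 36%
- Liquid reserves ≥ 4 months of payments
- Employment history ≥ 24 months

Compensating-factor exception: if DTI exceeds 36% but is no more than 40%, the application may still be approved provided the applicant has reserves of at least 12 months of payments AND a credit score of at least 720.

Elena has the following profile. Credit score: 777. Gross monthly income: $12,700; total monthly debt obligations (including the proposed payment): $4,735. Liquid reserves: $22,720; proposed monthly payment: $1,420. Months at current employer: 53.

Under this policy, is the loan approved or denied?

Approved

Credit score 777 ≥ 640 (meets base)
DTI: 4,735 ÷ 12,700 = 37.3%, over the 36% base limit.
Reserves = 22,720/1,420 = 16.0 months ≥ 4
Employment 53 ≥ 24 months
37.3% falls in the override range (36%–40%), so the compensating-factor test applies.
Override check — reserves: 16.0 mo (ok); score: 777 (ok).
Both override conditions satisfied; DTI exception granted.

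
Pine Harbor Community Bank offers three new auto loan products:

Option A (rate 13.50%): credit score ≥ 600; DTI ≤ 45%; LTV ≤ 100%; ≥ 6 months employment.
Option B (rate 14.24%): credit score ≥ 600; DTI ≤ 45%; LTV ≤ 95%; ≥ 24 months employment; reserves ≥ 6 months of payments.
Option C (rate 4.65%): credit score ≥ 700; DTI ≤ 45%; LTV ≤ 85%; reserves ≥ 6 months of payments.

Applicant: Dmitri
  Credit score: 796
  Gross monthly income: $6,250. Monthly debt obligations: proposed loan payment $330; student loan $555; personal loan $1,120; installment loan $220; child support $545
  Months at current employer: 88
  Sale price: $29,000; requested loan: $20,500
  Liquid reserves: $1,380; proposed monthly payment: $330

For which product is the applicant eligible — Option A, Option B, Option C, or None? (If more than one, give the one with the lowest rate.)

Total debts = (330 + 555 + 1,120 + 220 + 545) = 2,770; DTI = 2,770/6,250 = 44.3%.
LTV = 20,500/29,000 = 70.7%.
Reserves = 1,380/330 = 4.2 months.
Option A: score 796 ≥ 600; DTI 44.3% ≤ 45%; LTV 70.7% ≤ 100%; employment 88 ≥ 6 mo → qualifies.
Option B: score 796 ≥ 600; DTI 44.3% ≤ 45%; LTV 70.7% ≤ 95%; employment 88 ≥ 24 mo; reserves 4.2 < 6 mo → does not qualify.
Option C: score 796 ≥ 700; DTI 44.3% ≤ 45%; LTV 70.7% ≤ 85%; reserves 4.2 < 6 mo → does not qualify.

Option A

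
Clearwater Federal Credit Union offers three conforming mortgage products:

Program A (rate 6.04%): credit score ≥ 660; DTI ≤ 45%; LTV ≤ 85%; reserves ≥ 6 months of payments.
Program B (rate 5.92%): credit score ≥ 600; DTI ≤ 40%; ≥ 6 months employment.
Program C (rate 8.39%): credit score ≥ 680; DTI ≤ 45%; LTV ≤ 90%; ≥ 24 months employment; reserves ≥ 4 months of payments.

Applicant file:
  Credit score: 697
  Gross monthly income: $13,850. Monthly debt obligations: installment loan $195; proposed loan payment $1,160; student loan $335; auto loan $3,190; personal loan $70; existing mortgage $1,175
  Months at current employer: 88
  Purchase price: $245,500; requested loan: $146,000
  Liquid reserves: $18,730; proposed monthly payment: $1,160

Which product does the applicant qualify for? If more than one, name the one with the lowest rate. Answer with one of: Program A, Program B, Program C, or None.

Program A

Total debts = (195 + 1,160 + 335 + 3,190 + 70 + 1,175) = 6,125; DTI = 6,125/13,850 = 44.2%.
LTV = 146,000/245,500 = 59.5%.
Reserves = 18,730/1,160 = 16.1 months.
Program A: score 697 ≥ 660; DTI 44.2% ≤ 45%; LTV 59.5% ≤ 85%; reserves 16.1 ≥ 6 mo → qualifies.
Program B: score 697 ≥ 600; DTI 44.2% > 40%; employment 88 ≥ 6 mo → does not qualify.
Program C: score 697 ≥ 680; DTI 44.2% ≤ 45%; LTV 59.5% ≤ 90%; employment 88 ≥ 24 mo; reserves 16.1 ≥ 4 mo → qualifies.
Qualifying: Program A, Program C. Lowest rate is 6.04% → Program A.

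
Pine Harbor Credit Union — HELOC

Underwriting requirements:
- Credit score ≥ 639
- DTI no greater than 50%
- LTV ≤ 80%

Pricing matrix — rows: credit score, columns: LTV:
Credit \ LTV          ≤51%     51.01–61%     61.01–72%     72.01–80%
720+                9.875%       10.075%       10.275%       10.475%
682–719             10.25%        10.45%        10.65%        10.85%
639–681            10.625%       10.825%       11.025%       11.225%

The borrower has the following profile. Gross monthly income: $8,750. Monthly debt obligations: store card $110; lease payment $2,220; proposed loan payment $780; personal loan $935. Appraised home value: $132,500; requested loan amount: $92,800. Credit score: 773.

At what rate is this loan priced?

10.275%

Credit score 773 ≥ 639; Total monthly debts = (110 + 2,220 + 780 + 935) = 4,045. Debt-to-income = 4,045/8,750 = 46.2% — meets 50% limit
LTV: 92,800 ÷ 132,500 = 70%, within 80% cap
Score 773 is in the 720+ band; LTV 70% is in the 61.01–72% band → 10.275%.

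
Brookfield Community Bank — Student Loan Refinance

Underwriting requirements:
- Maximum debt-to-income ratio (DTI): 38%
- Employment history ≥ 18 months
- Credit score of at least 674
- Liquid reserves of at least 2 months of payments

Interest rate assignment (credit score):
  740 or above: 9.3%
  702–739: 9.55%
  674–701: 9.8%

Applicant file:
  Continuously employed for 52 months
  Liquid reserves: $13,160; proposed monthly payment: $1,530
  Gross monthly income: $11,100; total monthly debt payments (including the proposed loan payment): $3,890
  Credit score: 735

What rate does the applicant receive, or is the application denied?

Credit score 735 ≥ 674 (meets minimum)
Employment 52 ≥ 18 months
Reserves = 13,160/1,530 = 8.6 months ≥ 2
DTI = 3,890/11,100 = 35% ≤ 38%
All requirements met. Score 735 falls in the 702–739 tier → 9.55%.

Approved at 9.55%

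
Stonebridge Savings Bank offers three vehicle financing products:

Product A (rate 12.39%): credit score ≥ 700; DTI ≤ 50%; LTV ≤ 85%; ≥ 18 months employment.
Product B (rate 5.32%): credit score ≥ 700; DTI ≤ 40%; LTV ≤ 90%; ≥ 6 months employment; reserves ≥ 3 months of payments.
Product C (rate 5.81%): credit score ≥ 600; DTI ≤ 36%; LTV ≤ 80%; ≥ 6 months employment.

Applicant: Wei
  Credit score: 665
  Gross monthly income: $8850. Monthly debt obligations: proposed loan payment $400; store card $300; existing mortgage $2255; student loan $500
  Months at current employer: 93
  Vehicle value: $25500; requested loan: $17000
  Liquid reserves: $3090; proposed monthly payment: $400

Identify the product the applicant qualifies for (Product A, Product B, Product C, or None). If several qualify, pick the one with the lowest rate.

Total debts = (400 + 300 + 2,255 + 500) = 3,455; DTI = 3,455/8,850 = 39%.
LTV = 17,000/25,500 = 66.7%.
Reserves = 3,090/400 = 7.7 months.
Product A: score 665 < 700; DTI 39% ≤ 50%; LTV 66.7% ≤ 85%; employment 93 ≥ 18 mo → does not qualify.
Product B: score 665 < 700; DTI 39% ≤ 40%; LTV 66.7% ≤ 90%; employment 93 ≥ 6 mo; reserves 7.7 ≥ 3 mo → does not qualify.
Product C: score 665 ≥ 600; DTI 39% > 36%; LTV 66.7% ≤ 80%; employment 93 ≥ 6 mo → does not qualify.

None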